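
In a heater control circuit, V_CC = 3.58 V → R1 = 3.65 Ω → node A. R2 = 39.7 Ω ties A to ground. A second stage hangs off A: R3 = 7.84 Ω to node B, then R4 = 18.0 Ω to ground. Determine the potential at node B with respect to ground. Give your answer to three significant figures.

V_B ≈ 2.02 V

The second stage (R3 + R4 = 25.84 Ω) loads node A in parallel with R2.
Effective lower resistance at A: R2 ‖ 25.84 = 15.65 Ω.
So V_A = 3.58 × 0.8109 = 2.903 V.
Stage 2 is unloaded, so V_B = V_A · R4/(R3+R4) = 2.903 × 18.0/25.84 = 2.022 V.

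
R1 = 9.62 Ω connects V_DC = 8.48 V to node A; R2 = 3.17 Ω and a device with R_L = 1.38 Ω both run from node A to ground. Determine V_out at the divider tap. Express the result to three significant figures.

V_out ≈ 0.771 V

R2 ‖ R_L = (3.17 × 1.38)/(3.17 + 1.38) = 0.9615 Ω.
Voltage divider with the loaded lower leg: V_out = 8.48 × 0.9615/(9.62 + 0.9615) = 8.48 × 0.09086 = 0.7705 V.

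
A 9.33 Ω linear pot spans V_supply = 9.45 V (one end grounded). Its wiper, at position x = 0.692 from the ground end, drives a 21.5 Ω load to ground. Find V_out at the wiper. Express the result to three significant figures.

Split the track: R_lower = x·R_p = 6.456 Ω, R_upper = (1−x)·R_p = 2.874 Ω.
Lower segment in parallel with the load: 6.456 ‖ 21.5 = 4.965 Ω.
V_out = 9.45 × 4.965/(2.874 + 4.965) = 5.986 V.
(Unloaded: V_out = x·V_supply = 6.54 V.)

V_out ≈ 5.99 V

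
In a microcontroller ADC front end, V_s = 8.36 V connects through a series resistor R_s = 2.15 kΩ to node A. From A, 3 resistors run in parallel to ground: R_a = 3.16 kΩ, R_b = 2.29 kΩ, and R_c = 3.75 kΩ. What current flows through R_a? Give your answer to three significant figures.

I ≈ 0.829 mA

Parallel bank: R_p = 1/(1/3.16 + 1/2.29 + 1/3.75) = 0.9806 kΩ.
Node voltage V_A = V_s · R_p/(R_s + R_p) = 8.36 × 0.3132 = 2.619 V.
Branch current I = V_A/R_a = 2.619/3.16 = 0.8287 mA.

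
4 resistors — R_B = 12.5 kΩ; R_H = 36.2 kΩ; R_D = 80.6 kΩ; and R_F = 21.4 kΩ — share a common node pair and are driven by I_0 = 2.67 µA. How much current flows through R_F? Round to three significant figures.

I ≈ 0.748 µA

Conductances: ΣG = 1/12.5 + 1/36.2 + 1/80.6 + 1/21.4 = 0.1668 (1/kΩ).
Current divider: I(R_F) = I_0 · G_k/ΣG = 2.67 × (0.04673/0.1668) = 2.67 × 0.2802 = 0.7482 µA.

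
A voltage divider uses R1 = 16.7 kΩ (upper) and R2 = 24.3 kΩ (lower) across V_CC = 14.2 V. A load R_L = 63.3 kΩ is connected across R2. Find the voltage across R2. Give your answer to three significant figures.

V_out ≈ 7.28 V

R2 ‖ R_L = (24.3 × 63.3)/(24.3 + 63.3) = 17.56 kΩ.
Then V_out = V_CC · R2'/(R1 + R2') = 14.2 × 17.56/34.26 = 7.278 V.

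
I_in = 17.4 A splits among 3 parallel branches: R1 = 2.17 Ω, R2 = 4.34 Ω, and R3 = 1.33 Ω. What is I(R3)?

ΣG = 1/2.17 + 1/4.34 + 1/1.33 = 1.443.
R3 takes the fraction G_k/ΣG = 0.7519/1.443 = 0.5210, so I = 17.4 × 0.5210 = 9.066 A.

I ≈ 9.07 A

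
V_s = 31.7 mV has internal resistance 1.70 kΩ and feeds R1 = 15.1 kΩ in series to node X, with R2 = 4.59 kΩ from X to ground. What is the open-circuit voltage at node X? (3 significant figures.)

R1' = 1.70 + 15.1 = 16.80 kΩ (source resistance + R1).
V_th is the unloaded tap voltage: V_s · R2/(R1'+R2) = 31.7 × 0.2146 = 6.802 mV.

V_th ≈ 6.80 mV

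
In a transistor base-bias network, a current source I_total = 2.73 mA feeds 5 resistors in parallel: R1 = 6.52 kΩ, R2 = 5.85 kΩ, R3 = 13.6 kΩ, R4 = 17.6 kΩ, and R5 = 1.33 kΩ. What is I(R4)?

I ≈ 0.129 mA

ΣG = 1/6.52 + 1/5.85 + 1/13.6 + 1/17.6 + 1/1.33 = 1.207.
By the current-divider rule, I = I_total · G_k/ΣG = 2.73 × 0.04709 = 0.1286 mA.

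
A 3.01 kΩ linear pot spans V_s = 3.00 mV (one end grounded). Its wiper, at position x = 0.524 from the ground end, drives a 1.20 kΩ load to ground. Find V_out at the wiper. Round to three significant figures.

Split the track: R_lower = x·R_p = 1.577 kΩ, R_upper = (1−x)·R_p = 1.433 kΩ.
Lower segment in parallel with the load: 1.577 ‖ 1.20 = 0.6815 kΩ.
Loaded-divider output: V_out = 3.00 × 0.3223 = 0.9670 mV.

V_out ≈ 0.967 mV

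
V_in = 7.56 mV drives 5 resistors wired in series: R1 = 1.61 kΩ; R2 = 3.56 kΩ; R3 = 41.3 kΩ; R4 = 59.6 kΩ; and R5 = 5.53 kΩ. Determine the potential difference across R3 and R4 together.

V ≈ 6.84 mV

Total series resistance ΣR = 1.61 + 3.56 + 41.3 + 59.6 + 5.53 = 111.6 kΩ.
R_{R3..R4} = 41.3 + 59.6 = 100.9 kΩ.
Voltage divider: V = V_in · (100.9 / 111.6) = 7.56 × 0.9041 = 6.835 mV.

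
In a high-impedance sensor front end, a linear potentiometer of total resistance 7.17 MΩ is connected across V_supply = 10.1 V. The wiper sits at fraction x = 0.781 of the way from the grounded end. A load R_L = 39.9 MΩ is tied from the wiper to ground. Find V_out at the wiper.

V_out ≈ 7.65 V

Split the track: R_lower = x·R_p = 5.600 MΩ, R_upper = (1−x)·R_p = 1.570 MΩ.
(x·R_p) ‖ R_L = 4.911 MΩ.
V_out = 10.1 × 4.911/(1.570 + 4.911) = 7.653 V.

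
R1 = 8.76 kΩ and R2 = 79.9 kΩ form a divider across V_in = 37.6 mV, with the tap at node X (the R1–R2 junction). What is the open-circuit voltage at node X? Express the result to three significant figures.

V_th ≈ 33.9 mV

Open-circuit (no load on X): V_th = V_in · R2/(R1 + R2) = 37.6 × 79.9/(8.760 + 79.9) = 33.88 mV.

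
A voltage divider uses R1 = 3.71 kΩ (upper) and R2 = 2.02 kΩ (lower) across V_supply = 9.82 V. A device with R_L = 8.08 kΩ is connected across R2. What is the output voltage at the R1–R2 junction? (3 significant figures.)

The load sits in parallel with R2, giving an effective lower resistance R2' = R2·R_L/(R2+R_L) = 1.616 kΩ.
Voltage divider with the loaded lower leg: V_out = 9.82 × 1.616/(3.71 + 1.616) = 9.82 × 0.3034 = 2.980 V.
(Unloaded it would be 3.46 V; the load pulls it down.)

V_out ≈ 2.98 V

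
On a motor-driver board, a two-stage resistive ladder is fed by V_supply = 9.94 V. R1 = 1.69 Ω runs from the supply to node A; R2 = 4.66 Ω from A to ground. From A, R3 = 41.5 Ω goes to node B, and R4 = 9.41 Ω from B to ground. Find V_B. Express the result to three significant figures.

V_B ≈ 1.32 V

Looking into the second stage from A: R3 + R4 = 50.91 Ω appears in parallel with R2.
R2 ‖ (R3+R4) = 4.269 Ω.
First divider: V_A = V_supply · 4.269/(1.69 + 4.269) = 7.121 V.
V_B = V_A × 0.1848 = 1.316 V.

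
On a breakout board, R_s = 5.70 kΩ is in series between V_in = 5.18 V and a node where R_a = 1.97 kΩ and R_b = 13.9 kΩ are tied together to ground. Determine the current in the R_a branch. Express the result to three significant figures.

Equivalent of the parallel group: R_p = 1.725 kΩ.
V_A by voltage divider: V_A = 5.18 × 1.725/(5.70 + 1.725) = 1.204 V.
I(R_a) = V_A / R_a = 1.204/1.97 = 0.6110 mA.

I ≈ 0.611 mA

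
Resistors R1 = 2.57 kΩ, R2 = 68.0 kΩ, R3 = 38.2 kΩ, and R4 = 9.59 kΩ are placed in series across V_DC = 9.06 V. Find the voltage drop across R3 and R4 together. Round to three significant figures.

ΣR = 2.57 + 68.0 + 38.2 + 9.59 = 118.4 kΩ.
R_{R3..R4} = 38.2 + 9.59 = 47.79 kΩ.
By the voltage-divider rule, V = 9.06 × 47.79/118.4 = 3.658 V.

V ≈ 3.66 V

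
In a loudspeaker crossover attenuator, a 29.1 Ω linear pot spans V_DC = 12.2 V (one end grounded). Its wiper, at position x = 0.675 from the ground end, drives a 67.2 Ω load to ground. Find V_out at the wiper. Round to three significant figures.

V_out ≈ 7.52 V

Lower segment x·R_p = 19.64 Ω; upper segment (1−x)·R_p = 9.457 Ω.
Lower segment in parallel with the load: 19.64 ‖ 67.2 = 15.20 Ω.
Then V_out = V_DC · 15.20/(9.457 + 15.20) = 7.521 V.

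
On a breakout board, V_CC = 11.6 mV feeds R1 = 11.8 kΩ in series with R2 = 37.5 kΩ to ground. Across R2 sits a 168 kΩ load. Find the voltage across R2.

V_out ≈ 8.38 mV

First combine the lower leg with the load: R2 ‖ R_L = 30.66 kΩ.
Then V_out = V_CC · R2'/(R1 + R2') = 11.6 × 30.66/42.46 = 8.376 mV.
(Unloaded it would be 8.82 mV; the load pulls it down.)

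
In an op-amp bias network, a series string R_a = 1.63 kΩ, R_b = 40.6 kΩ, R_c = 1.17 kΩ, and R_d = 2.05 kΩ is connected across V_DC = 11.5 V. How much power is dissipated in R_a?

Series current I = V_DC/ΣR = 11.5/45.45 = 0.2530 mA.
P(R_a) = I²·R_a = (0.2530)² × 1.63 = 0.1044 mW.

P ≈ 0.104 mW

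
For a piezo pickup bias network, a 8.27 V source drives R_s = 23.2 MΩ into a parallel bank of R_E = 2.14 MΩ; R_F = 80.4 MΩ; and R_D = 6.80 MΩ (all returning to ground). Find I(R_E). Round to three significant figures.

Combine the parallel branches: R_p = (1/2.14 + 1/80.4 + 1/6.80)⁻¹ = 1.595 MΩ.
V_A = 8.27 × 1.595/24.80 = 0.5321 V.
Branch current I = V_A/R_E = 0.5321/2.14 = 0.2487 µA.

I ≈ 0.249 µA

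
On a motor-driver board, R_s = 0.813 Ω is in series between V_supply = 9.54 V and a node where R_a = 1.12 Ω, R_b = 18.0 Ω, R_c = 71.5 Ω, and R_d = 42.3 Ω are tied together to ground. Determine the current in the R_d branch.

Equivalent of the parallel group: R_p = 1.014 Ω.
V_A by voltage divider: V_A = 9.54 × 1.014/(0.813 + 1.014) = 5.295 V.
Branch current I = V_A/R_d = 5.295/42.3 = 0.1252 A.

I ≈ 0.125 A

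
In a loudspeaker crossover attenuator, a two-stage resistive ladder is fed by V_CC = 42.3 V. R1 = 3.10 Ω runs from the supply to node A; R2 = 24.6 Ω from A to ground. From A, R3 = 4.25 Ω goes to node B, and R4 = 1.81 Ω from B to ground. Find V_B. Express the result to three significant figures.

The second stage (R3 + R4 = 6.060 Ω) loads node A in parallel with R2.
Effective lower resistance at A: R2 ‖ 6.060 = 4.862 Ω.
V_A = 42.3 × 4.862/(3.10 + 4.862) = 25.83 V.
V_B = V_A × 0.2987 = 7.715 V.

V_B ≈ 7.72 V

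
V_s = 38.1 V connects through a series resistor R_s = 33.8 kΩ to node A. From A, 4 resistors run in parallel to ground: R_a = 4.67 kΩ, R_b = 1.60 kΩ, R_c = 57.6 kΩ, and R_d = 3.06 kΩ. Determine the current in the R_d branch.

I ≈ 0.304 mA

Parallel bank: R_p = 1/(1/4.67 + 1/1.60 + 1/57.6 + 1/3.06) = 0.8451 kΩ.
V_A = 38.1 × 0.8451/34.65 = 0.9294 V.
Branch current I = V_A/R_d = 0.9294/3.06 = 0.3037 mA.
(Check via current divider: I_total = 1.100 mA; share G_k/ΣG = 0.2762 → same result.)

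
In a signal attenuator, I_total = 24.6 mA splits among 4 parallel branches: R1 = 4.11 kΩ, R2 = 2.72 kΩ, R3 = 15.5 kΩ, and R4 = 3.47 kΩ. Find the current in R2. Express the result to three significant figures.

Total conductance ΣG = 1/4.11 + 1/2.72 + 1/15.5 + 1/3.47 = 0.9637 (units of 1/kΩ).
By the current-divider rule, I = I_total · G_k/ΣG = 24.6 × 0.3815 = 9.385 mA.

I ≈ 9.39 mA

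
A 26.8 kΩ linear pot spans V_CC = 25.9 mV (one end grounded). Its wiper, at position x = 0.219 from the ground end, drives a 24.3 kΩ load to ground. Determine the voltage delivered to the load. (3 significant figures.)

Split the track: R_lower = x·R_p = 5.869 kΩ, R_upper = (1−x)·R_p = 20.93 kΩ.
R_L loads the lower segment: effective lower R = 4.727 kΩ.
V_out = 25.9 × 4.727/(20.93 + 4.727) = 4.772 mV.

V_out ≈ 4.77 mV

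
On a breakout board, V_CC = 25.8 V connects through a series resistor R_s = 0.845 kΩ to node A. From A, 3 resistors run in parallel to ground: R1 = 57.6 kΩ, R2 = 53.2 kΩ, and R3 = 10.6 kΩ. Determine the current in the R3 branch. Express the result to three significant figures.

I ≈ 2.19 mA

Parallel bank: R_p = 1/(1/57.6 + 1/53.2 + 1/10.6) = 7.663 kΩ.
V_A by voltage divider: V_A = 25.8 × 7.663/(0.845 + 7.663) = 23.24 V.
I(R3) = V_A / R3 = 23.24/10.6 = 2.192 mA.
(Check via current divider: I_total = 3.032 mA; share G_k/ΣG = 0.7229 → same result.)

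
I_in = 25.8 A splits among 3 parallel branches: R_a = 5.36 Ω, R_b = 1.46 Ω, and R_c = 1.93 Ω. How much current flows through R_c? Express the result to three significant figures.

ΣG = 1/5.36 + 1/1.46 + 1/1.93 = 1.390.
R_c takes the fraction G_k/ΣG = 0.5181/1.390 = 0.3729, so I = 25.8 × 0.3729 = 9.620 A.

I ≈ 9.62 A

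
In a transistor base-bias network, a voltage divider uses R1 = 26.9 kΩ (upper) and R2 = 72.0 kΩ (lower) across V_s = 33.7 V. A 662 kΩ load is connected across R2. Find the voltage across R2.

R2 ‖ R_L = (72.0 × 662)/(72.0 + 662) = 64.94 kΩ.
Then V_out = V_s · R2'/(R1 + R2') = 33.7 × 64.94/91.84 = 23.83 V.
(Unloaded it would be 24.5 V; the load pulls it down.)

V_out ≈ 23.8 V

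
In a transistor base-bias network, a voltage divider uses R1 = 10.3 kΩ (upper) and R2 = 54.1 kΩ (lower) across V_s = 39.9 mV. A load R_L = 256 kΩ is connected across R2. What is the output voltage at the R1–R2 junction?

V_out ≈ 32.4 mV

First combine the lower leg with the load: R2 ‖ R_L = 44.66 kΩ.
Voltage divider with the loaded lower leg: V_out = 39.9 × 44.66/(10.3 + 44.66) = 39.9 × 0.8126 = 32.42 mV.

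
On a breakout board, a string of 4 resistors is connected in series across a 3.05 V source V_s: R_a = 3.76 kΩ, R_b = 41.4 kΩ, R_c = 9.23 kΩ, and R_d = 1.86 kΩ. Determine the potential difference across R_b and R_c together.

ΣR = 3.76 + 41.4 + 9.23 + 1.86 = 56.25 kΩ.
R_{R_b..R_c} = 41.4 + 9.23 = 50.63 kΩ.
V = V_s · R/ΣR = 3.05 × 0.9001 = 2.745 V.

V ≈ 2.75 V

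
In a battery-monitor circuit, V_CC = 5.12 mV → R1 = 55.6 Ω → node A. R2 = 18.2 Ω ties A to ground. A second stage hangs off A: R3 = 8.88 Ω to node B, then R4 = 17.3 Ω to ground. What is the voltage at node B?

Looking into the second stage from A: R3 + R4 = 26.18 Ω appears in parallel with R2.
R2 ‖ (R3+R4) = 10.74 Ω.
So V_A = 5.12 × 0.1618 = 0.8287 mV.
Stage 2 is unloaded, so V_B = V_A · R4/(R3+R4) = 0.8287 × 17.3/26.18 = 0.5476 mV.

V_B ≈ 0.548 mV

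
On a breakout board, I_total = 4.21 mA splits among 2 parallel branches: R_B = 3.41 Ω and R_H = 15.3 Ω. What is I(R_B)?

I ≈ 3.44 mA

For two parallel branches, I_k = I_total · (other R)/(sum of R).
I(R_B) = 4.21 × 15.3/(3.41 + 15.3) = 4.21 × 0.8177 = 3.443 mA.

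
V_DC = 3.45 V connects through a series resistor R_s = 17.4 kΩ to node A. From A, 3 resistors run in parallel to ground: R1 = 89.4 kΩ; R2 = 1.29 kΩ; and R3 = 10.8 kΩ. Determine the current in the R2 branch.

I ≈ 0.164 mA

Combine the parallel branches: R_p = (1/89.4 + 1/1.29 + 1/10.8)⁻¹ = 1.138 kΩ.
Node voltage V_A = V_DC · R_p/(R_s + R_p) = 3.45 × 0.06137 = 0.2117 V.
Branch current I = V_A/R2 = 0.2117/1.29 = 0.1641 mA.
(Equivalently: I_total = 0.1861 mA, then current-divider fraction G_k/ΣG = 0.8819.)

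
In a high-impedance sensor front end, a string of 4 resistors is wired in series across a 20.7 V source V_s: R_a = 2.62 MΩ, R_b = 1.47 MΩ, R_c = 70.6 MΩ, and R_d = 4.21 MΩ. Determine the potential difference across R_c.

ΣR = 2.62 + 1.47 + 70.6 + 4.21 = 78.90 MΩ.
Voltage divider: V = V_s · (70.60 / 78.90) = 20.7 × 0.8948 = 18.52 V.

V ≈ 18.5 V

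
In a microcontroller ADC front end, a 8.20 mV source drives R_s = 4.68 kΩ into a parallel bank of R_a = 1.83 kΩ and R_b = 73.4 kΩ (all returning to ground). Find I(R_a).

I ≈ 1.24 µA

Parallel bank: R_p = 1/(1/1.83 + 1/73.4) = 1.785 kΩ.
V_A by voltage divider: V_A = 8.20 × 1.785/(4.68 + 1.785) = 2.264 mV.
I(R_a) = V_A / R_a = 2.264/1.83 = 1.237 µA.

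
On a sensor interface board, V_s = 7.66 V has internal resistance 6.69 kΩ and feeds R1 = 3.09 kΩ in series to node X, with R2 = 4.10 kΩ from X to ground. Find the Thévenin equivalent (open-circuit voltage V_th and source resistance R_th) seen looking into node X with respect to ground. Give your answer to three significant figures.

R1' = 6.69 + 3.09 = 9.780 kΩ (source resistance + R1).
V_th is the unloaded tap voltage: V_s · R2/(R1'+R2) = 7.66 × 0.2954 = 2.263 V.
With V_s suppressed (replaced by a short), R_th = R1' ‖ R2 = (9.780 × 4.10)/(9.780 + 4.10) = 2.889 kΩ.

V_th ≈ 2.26 V, R_th ≈ 2.89 kΩ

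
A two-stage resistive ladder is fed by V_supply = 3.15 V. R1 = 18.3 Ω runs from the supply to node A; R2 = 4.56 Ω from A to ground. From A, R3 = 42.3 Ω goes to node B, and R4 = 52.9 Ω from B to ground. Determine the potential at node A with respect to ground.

The second stage (R3 + R4 = 95.20 Ω) loads node A in parallel with R2.
R2 ‖ (R3+R4) = 4.352 Ω.
First divider: V_A = V_supply · 4.352/(18.3 + 4.352) = 0.6051 V.

V_A ≈ 0.605 V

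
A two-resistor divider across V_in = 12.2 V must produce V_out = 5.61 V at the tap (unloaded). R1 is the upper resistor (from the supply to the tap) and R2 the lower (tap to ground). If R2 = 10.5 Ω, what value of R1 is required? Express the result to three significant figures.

The divider ratio is R2/(R1+R2) = 5.61/12.2 = 0.4598.
R1 = R2·(1/k − 1) = 10.5 × 1.175 = 12.33 Ω.

R1 ≈ 12.3 Ω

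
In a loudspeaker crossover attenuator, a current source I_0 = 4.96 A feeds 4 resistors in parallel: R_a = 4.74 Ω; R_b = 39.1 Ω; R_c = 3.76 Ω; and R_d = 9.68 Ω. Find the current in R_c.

I ≈ 2.18 A

ΣG = 1/4.74 + 1/39.1 + 1/3.76 + 1/9.68 = 0.6058.
Current divider: I(R_c) = I_0 · G_k/ΣG = 4.96 × (0.2660/0.6058) = 4.96 × 0.4390 = 2.177 A.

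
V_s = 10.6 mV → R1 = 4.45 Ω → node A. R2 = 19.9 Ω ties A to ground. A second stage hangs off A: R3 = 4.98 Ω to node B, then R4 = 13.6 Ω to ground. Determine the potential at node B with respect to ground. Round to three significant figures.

V_B ≈ 5.30 mV

The second stage (R3 + R4 = 18.58 Ω) loads node A in parallel with R2.
Effective lower resistance at A: R2 ‖ 18.58 = 9.609 Ω.
First divider: V_A = V_s · 9.609/(4.45 + 9.609) = 7.245 mV.
V_B = V_A × 0.7320 = 5.303 mV.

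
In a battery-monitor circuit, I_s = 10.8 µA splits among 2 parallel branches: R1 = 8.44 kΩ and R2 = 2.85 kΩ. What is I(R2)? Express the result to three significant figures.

I ≈ 8.07 µA

For two parallel branches, I_k = I_s · (other R)/(sum of R).
I(R2) = 10.8 × 8.44/(8.44 + 2.85) = 10.8 × 0.7476 = 8.074 µA.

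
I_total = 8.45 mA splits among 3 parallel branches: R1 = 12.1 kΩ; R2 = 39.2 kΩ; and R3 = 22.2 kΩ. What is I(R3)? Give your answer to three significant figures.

I ≈ 2.48 mA

ΣG = 1/12.1 + 1/39.2 + 1/22.2 = 0.1532.
By the current-divider rule, I = I_total · G_k/ΣG = 8.45 × 0.2940 = 2.485 mA.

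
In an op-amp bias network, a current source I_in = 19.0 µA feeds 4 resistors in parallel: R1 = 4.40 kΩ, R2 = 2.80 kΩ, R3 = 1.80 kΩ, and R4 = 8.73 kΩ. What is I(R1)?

Conductances: ΣG = 1/4.40 + 1/2.80 + 1/1.80 + 1/8.73 = 1.255 (1/kΩ).
By the current-divider rule, I = I_in · G_k/ΣG = 19.0 × 0.1812 = 3.442 µA.

I ≈ 3.44 µA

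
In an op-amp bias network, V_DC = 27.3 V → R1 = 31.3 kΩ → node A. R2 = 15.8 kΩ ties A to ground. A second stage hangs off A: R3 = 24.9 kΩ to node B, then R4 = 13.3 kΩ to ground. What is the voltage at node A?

V_A ≈ 7.18 V

Node A sees R2 in parallel with the series input of stage 2, R3 + R4 = 38.20 kΩ.
R2 ‖ (R3+R4) = 11.18 kΩ.
So V_A = 27.3 × 0.2631 = 7.183 V.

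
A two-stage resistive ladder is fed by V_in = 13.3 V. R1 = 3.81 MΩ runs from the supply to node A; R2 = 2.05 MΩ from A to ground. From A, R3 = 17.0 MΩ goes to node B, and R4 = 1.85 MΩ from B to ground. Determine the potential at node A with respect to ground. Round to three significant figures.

V_A ≈ 4.35 V

Looking into the second stage from A: R3 + R4 = 18.85 MΩ appears in parallel with R2.
R2 ‖ (R3+R4) = 1.849 MΩ.
So V_A = 13.3 × 0.3267 = 4.345 V.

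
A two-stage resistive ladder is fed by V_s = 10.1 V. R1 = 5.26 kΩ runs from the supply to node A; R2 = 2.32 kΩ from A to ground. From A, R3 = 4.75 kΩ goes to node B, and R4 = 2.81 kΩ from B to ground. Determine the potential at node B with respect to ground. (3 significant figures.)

The second stage (R3 + R4 = 7.560 kΩ) loads node A in parallel with R2.
R2 ‖ (R3+R4) = 1.775 kΩ.
So V_A = 10.1 × 0.2523 = 2.549 V.
Stage 2 is unloaded, so V_B = V_A · R4/(R3+R4) = 2.549 × 2.81/7.560 = 0.9473 V.

V_B ≈ 0.947 V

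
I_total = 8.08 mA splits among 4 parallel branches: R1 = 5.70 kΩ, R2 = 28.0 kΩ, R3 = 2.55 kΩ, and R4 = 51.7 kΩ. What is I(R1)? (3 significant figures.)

I ≈ 2.28 mA

Conductances: ΣG = 1/5.70 + 1/28.0 + 1/2.55 + 1/51.7 = 0.6227 (1/kΩ).
By the current-divider rule, I = I_total · G_k/ΣG = 8.08 × 0.2818 = 2.277 mA.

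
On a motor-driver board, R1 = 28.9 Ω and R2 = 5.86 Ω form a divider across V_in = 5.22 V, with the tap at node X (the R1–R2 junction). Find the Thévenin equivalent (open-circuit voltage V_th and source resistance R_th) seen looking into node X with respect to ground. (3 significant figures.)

Open-circuit (no load on X): V_th = V_in · R2/(R1 + R2) = 5.22 × 5.86/(28.90 + 5.86) = 0.8800 V.
Looking into X with the source shorted: R_th = R1·R2/(R1+R2) = 28.90 × 5.86/34.76 = 4.872 Ω.

V_th ≈ 0.880 V, R_th ≈ 4.87 Ω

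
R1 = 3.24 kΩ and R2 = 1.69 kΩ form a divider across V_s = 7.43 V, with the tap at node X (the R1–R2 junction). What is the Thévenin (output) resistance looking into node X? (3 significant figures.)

Zeroing V_s shorts the top of R1 to ground, so R_th = R1 ‖ R2 = 1.111 kΩ.

R_th ≈ 1.11 kΩ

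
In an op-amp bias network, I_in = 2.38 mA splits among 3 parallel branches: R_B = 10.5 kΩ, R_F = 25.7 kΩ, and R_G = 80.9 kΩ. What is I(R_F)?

I ≈ 0.632 mA

Conductances: ΣG = 1/10.5 + 1/25.7 + 1/80.9 = 0.1465 (1/kΩ).
By the current-divider rule, I = I_in · G_k/ΣG = 2.38 × 0.2656 = 0.6321 mA.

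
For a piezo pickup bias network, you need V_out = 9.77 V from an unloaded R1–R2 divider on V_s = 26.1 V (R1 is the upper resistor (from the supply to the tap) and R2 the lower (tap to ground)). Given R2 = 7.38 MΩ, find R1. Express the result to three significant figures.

Required fraction k = V_out/V_s = 0.3743.
R1 = R2·(1/k − 1) = 7.38 × 1.671 = 12.34 MΩ.

R1 ≈ 12.3 MΩ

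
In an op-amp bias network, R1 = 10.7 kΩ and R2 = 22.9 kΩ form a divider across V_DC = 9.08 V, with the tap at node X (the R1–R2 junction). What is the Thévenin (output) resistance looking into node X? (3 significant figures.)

With V_DC suppressed (replaced by a short), R_th = R1 ‖ R2 = (10.70 × 22.9)/(10.70 + 22.9) = 7.293 kΩ.

R_th ≈ 7.29 kΩ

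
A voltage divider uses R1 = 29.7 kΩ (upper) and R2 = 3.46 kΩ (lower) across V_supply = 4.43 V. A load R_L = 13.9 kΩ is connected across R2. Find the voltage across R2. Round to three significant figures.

V_out ≈ 0.378 V

The load sits in parallel with R2, giving an effective lower resistance R2' = R2·R_L/(R2+R_L) = 2.770 kΩ.
Voltage divider with the loaded lower leg: V_out = 4.43 × 2.770/(29.7 + 2.770) = 4.43 × 0.08532 = 0.3780 V.
(Unloaded it would be 0.462 V; the load pulls it down.)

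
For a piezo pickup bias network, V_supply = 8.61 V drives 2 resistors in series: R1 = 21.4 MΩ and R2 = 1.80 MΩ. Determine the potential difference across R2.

V ≈ 0.668 V

Total series resistance ΣR = 21.4 + 1.80 = 23.20 MΩ.
Voltage divider: V = V_supply · (1.800 / 23.20) = 8.61 × 0.07759 = 0.6680 V.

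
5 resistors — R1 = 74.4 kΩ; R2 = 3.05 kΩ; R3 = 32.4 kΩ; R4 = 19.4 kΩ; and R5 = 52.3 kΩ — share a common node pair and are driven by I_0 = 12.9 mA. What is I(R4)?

I ≈ 1.50 mA

Total conductance ΣG = 1/74.4 + 1/3.05 + 1/32.4 + 1/19.4 + 1/52.3 = 0.4428 (units of 1/kΩ).
R4 takes the fraction G_k/ΣG = 0.05155/0.4428 = 0.1164, so I = 12.9 × 0.1164 = 1.502 mA.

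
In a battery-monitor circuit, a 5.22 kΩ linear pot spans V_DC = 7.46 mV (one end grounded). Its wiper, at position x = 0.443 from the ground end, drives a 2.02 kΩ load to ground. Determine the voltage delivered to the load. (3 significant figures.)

The pot divides into 2.908 kΩ above the wiper and 2.312 kΩ below.
Lower segment in parallel with the load: 2.312 ‖ 2.02 = 1.078 kΩ.
V_out = 7.46 × 1.078/(2.908 + 1.078) = 2.018 mV.

V_out ≈ 2.02 mV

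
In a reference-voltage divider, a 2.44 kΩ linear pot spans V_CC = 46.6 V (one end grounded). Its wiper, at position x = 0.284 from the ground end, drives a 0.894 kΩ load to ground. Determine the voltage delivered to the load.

The pot divides into 1.747 kΩ above the wiper and 0.6930 kΩ below.
R_L loads the lower segment: effective lower R = 0.3904 kΩ.
Then V_out = V_CC · 0.3904/(1.747 + 0.3904) = 8.511 V.
(Unloaded: V_out = x·V_CC = 13.2 V.)

V_out ≈ 8.51 V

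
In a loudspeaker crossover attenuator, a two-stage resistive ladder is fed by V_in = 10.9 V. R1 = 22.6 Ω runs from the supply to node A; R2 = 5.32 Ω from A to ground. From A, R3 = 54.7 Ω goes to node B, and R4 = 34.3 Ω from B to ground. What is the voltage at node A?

Looking into the second stage from A: R3 + R4 = 89.00 Ω appears in parallel with R2.
R2 ‖ (R3+R4) = 5.020 Ω.
V_A = 10.9 × 5.020/(22.6 + 5.020) = 1.981 V.

V_A ≈ 1.98 V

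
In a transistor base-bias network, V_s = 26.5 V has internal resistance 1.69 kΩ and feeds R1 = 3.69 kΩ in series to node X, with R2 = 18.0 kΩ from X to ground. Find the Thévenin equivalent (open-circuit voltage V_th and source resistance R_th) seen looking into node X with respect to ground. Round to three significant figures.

V_th ≈ 20.4 V, R_th ≈ 4.14 kΩ

R1' = 1.69 + 3.69 = 5.380 kΩ (source resistance + R1).
Open-circuit (no load on X): V_th = V_s · R2/(R1' + R2) = 26.5 × 18.0/(5.380 + 18.0) = 20.40 V.
Zeroing V_s shorts the top of R1' to ground, so R_th = R1' ‖ R2 = 4.142 kΩ.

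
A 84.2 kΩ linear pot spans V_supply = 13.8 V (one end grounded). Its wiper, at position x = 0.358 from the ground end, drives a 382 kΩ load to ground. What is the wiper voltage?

Split the track: R_lower = x·R_p = 30.14 kΩ, R_upper = (1−x)·R_p = 54.06 kΩ.
(x·R_p) ‖ R_L = 27.94 kΩ.
V_out = 13.8 × 27.94/(54.06 + 27.94) = 4.702 V.
(Unloaded: V_out = x·V_supply = 4.94 V.)

V_out ≈ 4.70 V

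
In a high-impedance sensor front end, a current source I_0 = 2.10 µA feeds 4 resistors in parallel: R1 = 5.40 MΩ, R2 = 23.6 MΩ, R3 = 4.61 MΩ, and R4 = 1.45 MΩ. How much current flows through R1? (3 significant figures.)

I ≈ 0.343 µA

Conductances: ΣG = 1/5.40 + 1/23.6 + 1/4.61 + 1/1.45 = 1.134 (1/MΩ).
Current divider: I(R1) = I_0 · G_k/ΣG = 2.10 × (0.1852/1.134) = 2.10 × 0.1633 = 0.3429 µA.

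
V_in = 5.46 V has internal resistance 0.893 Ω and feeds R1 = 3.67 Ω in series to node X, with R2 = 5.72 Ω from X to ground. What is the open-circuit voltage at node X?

V_th ≈ 3.04 V

R1' = 0.893 + 3.67 = 4.563 Ω (source resistance + R1).
Open-circuit (no load on X): V_th = V_in · R2/(R1' + R2) = 5.46 × 5.72/(4.563 + 5.72) = 3.037 V.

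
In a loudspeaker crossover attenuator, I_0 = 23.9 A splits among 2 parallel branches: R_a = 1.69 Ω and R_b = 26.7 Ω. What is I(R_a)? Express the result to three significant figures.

For two parallel branches, I_k = I_0 · (other R)/(sum of R).
I(R_a) = 23.9 × 26.7/(1.69 + 26.7) = 23.9 × 0.9405 = 22.48 A.

I ≈ 22.5 A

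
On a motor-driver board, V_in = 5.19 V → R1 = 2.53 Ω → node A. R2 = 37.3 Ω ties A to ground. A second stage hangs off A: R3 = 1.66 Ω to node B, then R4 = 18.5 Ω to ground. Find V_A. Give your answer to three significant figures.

V_A ≈ 4.35 V

Node A sees R2 in parallel with the series input of stage 2, R3 + R4 = 20.16 Ω.
Effective lower resistance at A: R2 ‖ 20.16 = 13.09 Ω.
First divider: V_A = V_in · 13.09/(2.53 + 13.09) = 4.349 V.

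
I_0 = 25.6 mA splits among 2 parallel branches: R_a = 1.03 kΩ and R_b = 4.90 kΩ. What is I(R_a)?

I ≈ 21.2 mA

With just two branches, the current splits inversely with resistance.
So I = 25.6 × 4.90/5.930 = 21.15 mA.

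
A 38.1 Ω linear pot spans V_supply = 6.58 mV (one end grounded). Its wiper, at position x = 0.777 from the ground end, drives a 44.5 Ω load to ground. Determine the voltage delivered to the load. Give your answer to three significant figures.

Lower segment x·R_p = 29.60 Ω; upper segment (1−x)·R_p = 8.496 Ω.
(x·R_p) ‖ R_L = 17.78 Ω.
Loaded-divider output: V_out = 6.58 × 0.6766 = 4.452 mV.
(Unloaded: V_out = x·V_supply = 5.11 mV.)

V_out ≈ 4.45 mV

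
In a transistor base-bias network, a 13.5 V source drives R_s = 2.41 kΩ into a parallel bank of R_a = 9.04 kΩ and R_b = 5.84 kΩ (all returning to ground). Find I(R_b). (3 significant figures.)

I ≈ 1.38 mA

Combine the parallel branches: R_p = (1/9.04 + 1/5.84)⁻¹ = 3.548 kΩ.
V_A = 13.5 × 3.548/5.958 = 8.039 V.
Branch current I = V_A/R_b = 8.039/5.84 = 1.377 mA.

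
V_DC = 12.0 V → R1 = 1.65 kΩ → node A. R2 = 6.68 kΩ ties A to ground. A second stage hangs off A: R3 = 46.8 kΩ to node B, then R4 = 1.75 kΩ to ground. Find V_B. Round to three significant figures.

V_B ≈ 0.338 V

The second stage (R3 + R4 = 48.55 kΩ) loads node A in parallel with R2.
R2 ‖ (R3+R4) = 5.872 kΩ.
First divider: V_A = V_DC · 5.872/(1.65 + 5.872) = 9.368 V.
Then the unloaded second divider: V_B = V_A × R4/(R3+R4) = 9.368 × 0.03605 = 0.3377 V.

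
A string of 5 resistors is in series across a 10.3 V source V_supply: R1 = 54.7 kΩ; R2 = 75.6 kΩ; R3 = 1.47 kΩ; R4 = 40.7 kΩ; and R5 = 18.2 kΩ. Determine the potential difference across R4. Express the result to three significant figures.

V ≈ 2.20 V

Total series resistance ΣR = 54.7 + 75.6 + 1.47 + 40.7 + 18.2 = 190.7 kΩ.
By the voltage-divider rule, V = 10.3 × 40.70/190.7 = 2.199 V.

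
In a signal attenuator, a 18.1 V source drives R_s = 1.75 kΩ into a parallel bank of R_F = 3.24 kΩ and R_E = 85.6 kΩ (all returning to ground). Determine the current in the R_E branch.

I ≈ 0.135 mA

Equivalent of the parallel group: R_p = 3.122 kΩ.
V_A by voltage divider: V_A = 18.1 × 3.122/(1.75 + 3.122) = 11.60 V.
I(R_E) = V_A / R_E = 11.60/85.6 = 0.1355 mA.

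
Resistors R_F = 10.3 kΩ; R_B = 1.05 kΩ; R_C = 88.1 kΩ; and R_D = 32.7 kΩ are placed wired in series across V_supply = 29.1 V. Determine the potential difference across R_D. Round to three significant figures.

V ≈ 7.20 V

Total series resistance ΣR = 10.3 + 1.05 + 88.1 + 32.7 = 132.2 kΩ.
By the voltage-divider rule, V = 29.1 × 32.70/132.2 = 7.201 V.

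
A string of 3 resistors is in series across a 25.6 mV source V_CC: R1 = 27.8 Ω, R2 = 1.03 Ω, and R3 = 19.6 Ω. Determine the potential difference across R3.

V ≈ 10.4 mV

Series total: ΣR = 27.8 + 1.03 + 19.6 = 48.43 Ω.
Voltage divider: V = V_CC · (19.60 / 48.43) = 25.6 × 0.4047 = 10.36 mV.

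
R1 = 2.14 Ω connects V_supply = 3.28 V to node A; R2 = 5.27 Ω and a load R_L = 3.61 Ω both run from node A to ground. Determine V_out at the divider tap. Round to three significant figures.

V_out ≈ 1.64 V

First combine the lower leg with the load: R2 ‖ R_L = 2.142 Ω.
Voltage divider with the loaded lower leg: V_out = 3.28 × 2.142/(2.14 + 2.142) = 3.28 × 0.5003 = 1.641 V.
(Unloaded it would be 2.33 V; the load pulls it down.)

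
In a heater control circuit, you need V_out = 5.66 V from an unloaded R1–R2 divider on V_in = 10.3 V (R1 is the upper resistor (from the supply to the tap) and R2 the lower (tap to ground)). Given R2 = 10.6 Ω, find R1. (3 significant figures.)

R1 ≈ 8.69 Ω

The divider ratio is R2/(R1+R2) = 5.66/10.3 = 0.5495.
R1 = R2·(1/k − 1) = 10.6 × 0.8198 = 8.690 Ω.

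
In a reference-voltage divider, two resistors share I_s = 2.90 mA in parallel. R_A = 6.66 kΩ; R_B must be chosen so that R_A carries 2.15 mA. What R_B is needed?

Two-branch current divider: I_A = I_s · R_B/(R_A + R_B).
2.15/2.90 = R_B/(R_A + R_B) → R_B = R_A · (0.7414)/(1 − 0.7414) = 6.66 × 2.867 = 19.09 kΩ.

R_B ≈ 19.1 kΩ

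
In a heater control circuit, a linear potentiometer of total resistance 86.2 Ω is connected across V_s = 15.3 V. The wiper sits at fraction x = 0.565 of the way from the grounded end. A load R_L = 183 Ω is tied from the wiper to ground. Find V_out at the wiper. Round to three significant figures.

Split the track: R_lower = x·R_p = 48.70 Ω, R_upper = (1−x)·R_p = 37.50 Ω.
Lower segment in parallel with the load: 48.70 ‖ 183 = 38.47 Ω.
V_out = 15.3 × 38.47/(37.50 + 38.47) = 7.748 V.

V_out ≈ 7.75 V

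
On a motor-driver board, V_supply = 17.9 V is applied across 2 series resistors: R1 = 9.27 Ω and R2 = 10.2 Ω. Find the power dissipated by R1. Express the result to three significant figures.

The common current is I = 17.9/19.47 = 0.9194 A.
P = I²R = 0.8452 × 9.27 = 7.835 W.

P ≈ 7.84 W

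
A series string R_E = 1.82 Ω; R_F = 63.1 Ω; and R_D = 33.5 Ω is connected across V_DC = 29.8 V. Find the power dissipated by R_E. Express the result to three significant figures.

The common current is I = 29.8/98.42 = 0.3028 A.
V(R_E) = I·R = 0.5511 V; P = V·I = 0.5511 × 0.3028 = 0.1669 W.

P ≈ 0.167 W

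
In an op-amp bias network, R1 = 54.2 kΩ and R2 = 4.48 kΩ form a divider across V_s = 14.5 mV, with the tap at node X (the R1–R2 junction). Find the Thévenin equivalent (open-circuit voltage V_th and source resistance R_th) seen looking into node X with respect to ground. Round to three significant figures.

With X open, the divider is unloaded: V_th = 14.5 × 4.48/58.68 = 1.107 mV.
Zeroing V_s shorts the top of R1 to ground, so R_th = R1 ‖ R2 = 4.138 kΩ.

V_th ≈ 1.11 mV, R_th ≈ 4.14 kΩ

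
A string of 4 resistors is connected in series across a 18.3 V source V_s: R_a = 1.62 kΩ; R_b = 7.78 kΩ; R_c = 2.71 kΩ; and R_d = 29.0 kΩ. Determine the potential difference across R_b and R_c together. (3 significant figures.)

Total series resistance ΣR = 1.62 + 7.78 + 2.71 + 29.0 = 41.11 kΩ.
R_{R_b..R_c} = 7.78 + 2.71 = 10.49 kΩ.
Voltage divider: V = V_s · (10.49 / 41.11) = 18.3 × 0.2552 = 4.670 V.

V ≈ 4.67 V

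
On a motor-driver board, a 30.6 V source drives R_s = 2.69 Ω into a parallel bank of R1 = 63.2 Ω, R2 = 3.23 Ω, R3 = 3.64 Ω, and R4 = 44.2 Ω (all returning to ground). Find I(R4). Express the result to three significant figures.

Combine the parallel branches: R_p = (1/63.2 + 1/3.23 + 1/3.64 + 1/44.2)⁻¹ = 1.606 Ω.
V_A by voltage divider: V_A = 30.6 × 1.606/(2.69 + 1.606) = 11.44 V.
Branch current I = V_A/R4 = 11.44/44.2 = 0.2588 A.
(Equivalently: I_total = 7.123 A, then current-divider fraction G_k/ΣG = 0.03633.)

I ≈ 0.259 A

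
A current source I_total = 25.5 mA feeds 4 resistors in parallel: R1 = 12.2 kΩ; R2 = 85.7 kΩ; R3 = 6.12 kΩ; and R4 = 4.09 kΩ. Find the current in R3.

I ≈ 8.31 mA

Conductances: ΣG = 1/12.2 + 1/85.7 + 1/6.12 + 1/4.09 = 0.5015 (1/kΩ).
R3 takes the fraction G_k/ΣG = 0.1634/0.5015 = 0.3258, so I = 25.5 × 0.3258 = 8.308 mA.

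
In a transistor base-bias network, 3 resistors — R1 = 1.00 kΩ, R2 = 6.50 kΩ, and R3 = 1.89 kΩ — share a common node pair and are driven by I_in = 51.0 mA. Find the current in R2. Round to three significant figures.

I ≈ 4.66 mA

Conductances: ΣG = 1/1.00 + 1/6.50 + 1/1.89 = 1.683 (1/kΩ).
Current divider: I(R2) = I_in · G_k/ΣG = 51.0 × (0.1538/1.683) = 51.0 × 0.09141 = 4.662 mA.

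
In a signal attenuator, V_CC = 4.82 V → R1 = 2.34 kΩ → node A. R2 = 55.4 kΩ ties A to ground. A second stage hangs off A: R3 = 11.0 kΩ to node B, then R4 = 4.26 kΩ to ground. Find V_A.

V_A ≈ 4.03 V

Looking into the second stage from A: R3 + R4 = 15.26 kΩ appears in parallel with R2.
Effective lower resistance at A: R2 ‖ 15.26 = 11.96 kΩ.
So V_A = 4.82 × 0.8364 = 4.032 V.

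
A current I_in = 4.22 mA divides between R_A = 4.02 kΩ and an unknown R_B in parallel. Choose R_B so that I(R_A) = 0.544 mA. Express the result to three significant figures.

Two-branch current divider: I_A = I_in · R_B/(R_A + R_B).
0.544/4.22 = R_B/(R_A + R_B) → R_B = R_A · (0.1289)/(1 − 0.1289) = 4.02 × 0.1480 = 0.5949 kΩ.

R_B ≈ 0.595 kΩ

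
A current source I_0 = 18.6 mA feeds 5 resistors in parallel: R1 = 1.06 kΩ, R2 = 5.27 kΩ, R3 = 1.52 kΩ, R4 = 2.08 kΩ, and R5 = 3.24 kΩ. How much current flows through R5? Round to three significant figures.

ΣG = 1/1.06 + 1/5.27 + 1/1.52 + 1/2.08 + 1/3.24 = 2.580.
By the current-divider rule, I = I_0 · G_k/ΣG = 18.6 × 0.1196 = 2.225 mA.

I ≈ 2.22 mA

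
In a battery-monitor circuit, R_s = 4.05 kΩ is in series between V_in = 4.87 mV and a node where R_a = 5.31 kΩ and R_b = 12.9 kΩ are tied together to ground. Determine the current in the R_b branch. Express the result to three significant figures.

I ≈ 0.182 µA

Parallel bank: R_p = 1/(1/5.31 + 1/12.9) = 3.762 kΩ.
V_A by voltage divider: V_A = 4.87 × 3.762/(4.05 + 3.762) = 2.345 mV.
Branch current I = V_A/R_b = 2.345/12.9 = 0.1818 µA.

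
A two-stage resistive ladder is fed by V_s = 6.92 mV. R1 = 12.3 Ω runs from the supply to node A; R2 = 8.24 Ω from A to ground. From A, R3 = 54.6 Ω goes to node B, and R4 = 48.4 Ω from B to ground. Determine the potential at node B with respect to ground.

The second stage (R3 + R4 = 103.0 Ω) loads node A in parallel with R2.
R2 ‖ (R3+R4) = 7.630 Ω.
V_A = 6.92 × 7.630/(12.3 + 7.630) = 2.649 mV.
Stage 2 is unloaded, so V_B = V_A · R4/(R3+R4) = 2.649 × 48.4/103.0 = 1.245 mV.

V_B ≈ 1.24 mV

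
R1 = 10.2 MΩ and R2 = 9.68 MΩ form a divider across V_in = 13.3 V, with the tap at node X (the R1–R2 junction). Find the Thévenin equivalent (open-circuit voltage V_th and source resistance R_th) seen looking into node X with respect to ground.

Open-circuit (no load on X): V_th = V_in · R2/(R1 + R2) = 13.3 × 9.68/(10.20 + 9.68) = 6.476 V.
Zeroing V_in shorts the top of R1 to ground, so R_th = R1 ‖ R2 = 4.967 MΩ.

V_th ≈ 6.48 V, R_th ≈ 4.97 MΩ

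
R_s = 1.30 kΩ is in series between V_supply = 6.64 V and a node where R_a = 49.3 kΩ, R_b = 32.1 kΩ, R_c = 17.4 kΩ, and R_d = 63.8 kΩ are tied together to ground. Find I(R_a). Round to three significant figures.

I ≈ 0.116 mA

Combine the parallel branches: R_p = (1/49.3 + 1/32.1 + 1/17.4 + 1/63.8)⁻¹ = 8.027 kΩ.
V_A = 6.64 × 8.027/9.327 = 5.714 V.
Branch current I = V_A/R_a = 5.714/49.3 = 0.1159 mA.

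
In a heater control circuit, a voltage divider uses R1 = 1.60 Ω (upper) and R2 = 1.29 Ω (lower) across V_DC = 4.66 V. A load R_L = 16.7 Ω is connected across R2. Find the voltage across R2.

The load sits in parallel with R2, giving an effective lower resistance R2' = R2·R_L/(R2+R_L) = 1.197 Ω.
Then V_out = V_DC · R2'/(R1 + R2') = 4.66 × 1.197/2.797 = 1.995 V.
(Unloaded it would be 2.08 V; the load pulls it down.)

V_out ≈ 1.99 V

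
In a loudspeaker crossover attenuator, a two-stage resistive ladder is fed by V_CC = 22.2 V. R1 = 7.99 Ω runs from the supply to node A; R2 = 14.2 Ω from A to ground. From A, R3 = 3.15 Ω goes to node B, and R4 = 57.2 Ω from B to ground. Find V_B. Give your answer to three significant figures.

V_B ≈ 12.4 V

Looking into the second stage from A: R3 + R4 = 60.35 Ω appears in parallel with R2.
Effective lower resistance at A: R2 ‖ 60.35 = 11.50 Ω.
So V_A = 22.2 × 0.5899 = 13.10 V.
Then the unloaded second divider: V_B = V_A × R4/(R3+R4) = 13.10 × 0.9478 = 12.41 V.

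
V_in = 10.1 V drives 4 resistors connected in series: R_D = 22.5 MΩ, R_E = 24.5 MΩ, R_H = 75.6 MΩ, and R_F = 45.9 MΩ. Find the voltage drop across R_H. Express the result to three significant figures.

V ≈ 4.53 V

Total series resistance ΣR = 22.5 + 24.5 + 75.6 + 45.9 = 168.5 MΩ.
By the voltage-divider rule, V = 10.1 × 75.60/168.5 = 4.532 V.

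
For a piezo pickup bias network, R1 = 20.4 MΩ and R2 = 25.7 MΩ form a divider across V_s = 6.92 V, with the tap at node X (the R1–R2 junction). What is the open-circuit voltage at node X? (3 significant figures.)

V_th is the unloaded tap voltage: V_s · R2/(R1+R2) = 6.92 × 0.5575 = 3.858 V.

V_th ≈ 3.86 V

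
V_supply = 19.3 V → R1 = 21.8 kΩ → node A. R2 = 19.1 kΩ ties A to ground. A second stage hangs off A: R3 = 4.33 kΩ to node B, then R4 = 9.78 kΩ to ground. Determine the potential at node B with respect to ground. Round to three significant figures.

V_B ≈ 3.63 V

The second stage (R3 + R4 = 14.11 kΩ) loads node A in parallel with R2.
Effective lower resistance at A: R2 ‖ 14.11 = 8.115 kΩ.
So V_A = 19.3 × 0.2713 = 5.236 V.
Then the unloaded second divider: V_B = V_A × R4/(R3+R4) = 5.236 × 0.6931 = 3.629 V.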